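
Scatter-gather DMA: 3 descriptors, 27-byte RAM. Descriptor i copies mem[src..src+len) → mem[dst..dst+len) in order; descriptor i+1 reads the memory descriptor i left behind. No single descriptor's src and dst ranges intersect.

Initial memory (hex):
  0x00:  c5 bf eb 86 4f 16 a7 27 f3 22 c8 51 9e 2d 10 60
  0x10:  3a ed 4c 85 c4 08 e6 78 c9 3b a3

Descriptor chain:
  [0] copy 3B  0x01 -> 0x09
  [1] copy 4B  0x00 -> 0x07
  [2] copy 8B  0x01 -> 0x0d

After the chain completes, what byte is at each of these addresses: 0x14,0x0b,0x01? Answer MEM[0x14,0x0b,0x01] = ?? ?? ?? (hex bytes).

#0 dst[0x09+3] := {0xbf,0xeb,0x86}
#1 dst[0x07+4] := {0xc5,0xbf,0xeb,0x86}
#2 dst[0x0d+8] := {0xbf,0xeb,0x86,0x4f,0x16,0xa7,0xc5,0xbf}
query mem[0x14]=0xbf, mem[0x0b]=0x86, mem[0x01]=0xbf

MEM[0x14,0x0b,0x01] = bf 86 bf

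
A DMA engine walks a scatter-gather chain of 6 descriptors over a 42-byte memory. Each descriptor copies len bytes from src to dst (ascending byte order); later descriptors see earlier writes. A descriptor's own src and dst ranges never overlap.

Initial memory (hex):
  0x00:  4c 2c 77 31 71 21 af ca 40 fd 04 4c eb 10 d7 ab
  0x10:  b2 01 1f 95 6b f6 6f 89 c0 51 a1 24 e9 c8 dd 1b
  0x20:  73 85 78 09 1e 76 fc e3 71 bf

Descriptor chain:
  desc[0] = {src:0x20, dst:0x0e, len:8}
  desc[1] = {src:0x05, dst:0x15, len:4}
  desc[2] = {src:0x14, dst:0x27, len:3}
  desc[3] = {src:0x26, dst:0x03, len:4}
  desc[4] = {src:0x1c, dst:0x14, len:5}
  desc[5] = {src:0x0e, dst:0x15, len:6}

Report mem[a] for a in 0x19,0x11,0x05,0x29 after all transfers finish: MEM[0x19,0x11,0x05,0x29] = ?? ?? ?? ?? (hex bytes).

MEM[0x19,0x11,0x05,0x29] = 1e 09 21 af

  after D0: wrote 8B at 0x0e = 738578091e76fce3
  after D1: wrote 4B at 0x15 = 21afca40
  after D2: wrote 3B at 0x27 = fc21af
  after D3: wrote 4B at 0x03 = fcfc21af
  after D4: wrote 5B at 0x14 = e9c8dd1b73
  after D5: wrote 6B at 0x15 = 738578091e76
query mem[0x19]=0x1e, mem[0x11]=0x09, mem[0x05]=0x21, mem[0x29]=0xaf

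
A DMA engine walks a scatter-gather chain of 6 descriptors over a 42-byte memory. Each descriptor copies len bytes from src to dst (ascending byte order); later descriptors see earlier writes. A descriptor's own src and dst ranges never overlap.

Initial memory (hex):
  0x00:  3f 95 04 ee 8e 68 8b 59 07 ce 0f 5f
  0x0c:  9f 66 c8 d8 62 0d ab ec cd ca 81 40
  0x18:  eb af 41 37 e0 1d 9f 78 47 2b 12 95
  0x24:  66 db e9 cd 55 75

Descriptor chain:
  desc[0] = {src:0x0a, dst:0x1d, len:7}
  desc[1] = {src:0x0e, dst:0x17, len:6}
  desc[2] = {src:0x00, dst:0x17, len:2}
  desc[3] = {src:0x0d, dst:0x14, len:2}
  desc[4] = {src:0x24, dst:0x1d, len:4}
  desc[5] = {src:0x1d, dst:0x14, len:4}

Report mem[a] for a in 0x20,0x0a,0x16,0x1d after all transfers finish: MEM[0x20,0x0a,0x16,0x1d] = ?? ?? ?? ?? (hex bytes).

[0] 0x0a->0x1d len=7 : 0f 5f 9f 66 c8 d8 62
[1] 0x0e->0x17 len=6 : c8 d8 62 0d ab ec
[2] 0x00->0x17 len=2 : 3f 95
[3] 0x0d->0x14 len=2 : 66 c8
[4] 0x24->0x1d len=4 : 66 db e9 cd
[5] 0x1d->0x14 len=4 : 66 db e9 cd
query mem[0x20]=0xcd, mem[0x0a]=0x0f, mem[0x16]=0xe9, mem[0x1d]=0x66

MEM[0x20,0x0a,0x16,0x1d] = cd 0f e9 66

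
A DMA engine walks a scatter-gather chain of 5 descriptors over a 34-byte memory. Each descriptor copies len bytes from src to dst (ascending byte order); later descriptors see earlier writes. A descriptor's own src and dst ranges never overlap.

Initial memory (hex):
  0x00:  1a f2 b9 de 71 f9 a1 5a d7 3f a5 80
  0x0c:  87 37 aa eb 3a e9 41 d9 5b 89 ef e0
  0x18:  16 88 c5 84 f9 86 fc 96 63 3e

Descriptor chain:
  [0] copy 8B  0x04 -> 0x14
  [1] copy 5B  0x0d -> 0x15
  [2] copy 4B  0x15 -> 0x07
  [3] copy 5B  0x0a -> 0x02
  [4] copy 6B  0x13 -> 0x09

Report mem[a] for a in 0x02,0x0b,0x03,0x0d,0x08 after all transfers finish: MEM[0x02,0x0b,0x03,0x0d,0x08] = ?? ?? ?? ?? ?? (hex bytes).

MEM[0x02,0x0b,0x03,0x0d,0x08] = 3a 37 80 eb aa

[0] 0x04->0x14 len=8 : 71 f9 a1 5a d7 3f a5 80
[1] 0x0d->0x15 len=5 : 37 aa eb 3a e9
[2] 0x15->0x07 len=4 : 37 aa eb 3a
[3] 0x0a->0x02 len=5 : 3a 80 87 37 aa
[4] 0x13->0x09 len=6 : d9 71 37 aa eb 3a
query mem[0x02]=0x3a, mem[0x0b]=0x37, mem[0x03]=0x80, mem[0x0d]=0xeb, mem[0x08]=0xaa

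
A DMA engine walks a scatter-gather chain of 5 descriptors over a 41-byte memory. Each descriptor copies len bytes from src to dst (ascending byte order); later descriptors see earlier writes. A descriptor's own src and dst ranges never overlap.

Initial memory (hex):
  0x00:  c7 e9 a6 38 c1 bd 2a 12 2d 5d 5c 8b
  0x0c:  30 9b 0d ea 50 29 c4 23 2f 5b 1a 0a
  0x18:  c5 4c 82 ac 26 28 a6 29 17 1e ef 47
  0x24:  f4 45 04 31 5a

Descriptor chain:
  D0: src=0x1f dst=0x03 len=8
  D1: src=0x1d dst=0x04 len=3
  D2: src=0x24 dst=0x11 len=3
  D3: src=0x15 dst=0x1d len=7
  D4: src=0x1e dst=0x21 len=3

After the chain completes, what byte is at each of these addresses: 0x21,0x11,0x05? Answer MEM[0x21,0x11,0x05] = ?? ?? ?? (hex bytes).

MEM[0x21,0x11,0x05] = 1a f4 a6

  after D0: wrote 8B at 0x03 = 29171eef47f44504
  after D1: wrote 3B at 0x04 = 28a629
  after D2: wrote 3B at 0x11 = f44504
  after D3: wrote 7B at 0x1d = 5b1a0ac54c82ac
  after D4: wrote 3B at 0x21 = 1a0ac5
query mem[0x21]=0x1a, mem[0x11]=0xf4, mem[0x05]=0xa6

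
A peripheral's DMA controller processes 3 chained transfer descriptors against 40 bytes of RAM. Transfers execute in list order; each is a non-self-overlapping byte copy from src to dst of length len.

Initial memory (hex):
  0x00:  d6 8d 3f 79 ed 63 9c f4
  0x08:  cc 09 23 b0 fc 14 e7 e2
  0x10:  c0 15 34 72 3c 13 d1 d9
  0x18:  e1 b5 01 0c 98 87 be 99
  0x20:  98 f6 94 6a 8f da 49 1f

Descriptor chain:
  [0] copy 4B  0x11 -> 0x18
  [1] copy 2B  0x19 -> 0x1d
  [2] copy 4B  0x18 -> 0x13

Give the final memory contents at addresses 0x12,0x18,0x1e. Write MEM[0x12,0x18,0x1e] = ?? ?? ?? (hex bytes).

D0: mem[0x18..0x1b] <- [15 34 72 3c]
D1: mem[0x1d..0x1e] <- [34 72]
D2: mem[0x13..0x16] <- [15 34 72 3c]
query mem[0x12]=0x34, mem[0x18]=0x15, mem[0x1e]=0x72

MEM[0x12,0x18,0x1e] = 34 15 72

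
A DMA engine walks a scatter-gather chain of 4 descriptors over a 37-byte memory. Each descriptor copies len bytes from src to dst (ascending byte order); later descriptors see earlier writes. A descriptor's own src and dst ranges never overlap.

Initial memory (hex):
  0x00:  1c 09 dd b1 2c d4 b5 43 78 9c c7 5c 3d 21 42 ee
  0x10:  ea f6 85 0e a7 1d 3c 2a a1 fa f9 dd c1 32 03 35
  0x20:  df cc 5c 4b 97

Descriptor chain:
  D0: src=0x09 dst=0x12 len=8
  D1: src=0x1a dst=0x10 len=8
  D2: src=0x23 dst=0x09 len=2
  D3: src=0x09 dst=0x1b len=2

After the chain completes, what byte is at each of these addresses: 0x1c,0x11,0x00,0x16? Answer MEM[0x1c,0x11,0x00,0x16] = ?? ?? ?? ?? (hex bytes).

[0] 0x09->0x12 len=8 : 9c c7 5c 3d 21 42 ee ea
[1] 0x1a->0x10 len=8 : f9 dd c1 32 03 35 df cc
[2] 0x23->0x09 len=2 : 4b 97
[3] 0x09->0x1b len=2 : 4b 97
query mem[0x1c]=0x97, mem[0x11]=0xdd, mem[0x00]=0x1c, mem[0x16]=0xdf

MEM[0x1c,0x11,0x00,0x16] = 97 dd 1c df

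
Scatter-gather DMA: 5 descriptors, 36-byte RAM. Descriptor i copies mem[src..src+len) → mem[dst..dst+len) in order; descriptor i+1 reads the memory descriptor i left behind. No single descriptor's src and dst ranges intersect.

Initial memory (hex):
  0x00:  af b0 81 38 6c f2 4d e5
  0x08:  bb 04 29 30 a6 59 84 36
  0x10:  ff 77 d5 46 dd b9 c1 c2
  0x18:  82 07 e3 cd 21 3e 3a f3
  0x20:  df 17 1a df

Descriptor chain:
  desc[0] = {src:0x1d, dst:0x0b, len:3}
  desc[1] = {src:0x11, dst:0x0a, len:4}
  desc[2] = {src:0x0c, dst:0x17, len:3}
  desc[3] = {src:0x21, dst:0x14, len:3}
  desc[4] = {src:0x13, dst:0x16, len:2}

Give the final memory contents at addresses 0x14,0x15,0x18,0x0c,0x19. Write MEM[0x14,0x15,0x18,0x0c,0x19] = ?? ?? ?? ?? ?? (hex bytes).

MEM[0x14,0x15,0x18,0x0c,0x19] = 17 1a dd 46 84

#0 dst[0x0b+3] := {0x3e,0x3a,0xf3}
#1 dst[0x0a+4] := {0x77,0xd5,0x46,0xdd}
#2 dst[0x17+3] := {0x46,0xdd,0x84}
#3 dst[0x14+3] := {0x17,0x1a,0xdf}
#4 dst[0x16+2] := {0x46,0x17}
query mem[0x14]=0x17, mem[0x15]=0x1a, mem[0x18]=0xdd, mem[0x0c]=0x46, mem[0x19]=0x84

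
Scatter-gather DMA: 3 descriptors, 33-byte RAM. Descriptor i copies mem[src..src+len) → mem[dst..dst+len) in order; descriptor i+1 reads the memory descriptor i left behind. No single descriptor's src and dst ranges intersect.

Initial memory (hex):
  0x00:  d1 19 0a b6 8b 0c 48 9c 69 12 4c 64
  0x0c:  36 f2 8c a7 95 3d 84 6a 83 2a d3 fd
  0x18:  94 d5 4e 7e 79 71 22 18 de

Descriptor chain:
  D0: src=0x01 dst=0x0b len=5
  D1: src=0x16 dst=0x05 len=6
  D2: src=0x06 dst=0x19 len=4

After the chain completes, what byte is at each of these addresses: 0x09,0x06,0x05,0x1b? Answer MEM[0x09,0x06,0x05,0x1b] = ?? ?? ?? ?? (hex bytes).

[0] 0x01->0x0b len=5 : 19 0a b6 8b 0c
[1] 0x16->0x05 len=6 : d3 fd 94 d5 4e 7e
[2] 0x06->0x19 len=4 : fd 94 d5 4e
query mem[0x09]=0x4e, mem[0x06]=0xfd, mem[0x05]=0xd3, mem[0x1b]=0xd5

MEM[0x09,0x06,0x05,0x1b] = 4e fd d3 d5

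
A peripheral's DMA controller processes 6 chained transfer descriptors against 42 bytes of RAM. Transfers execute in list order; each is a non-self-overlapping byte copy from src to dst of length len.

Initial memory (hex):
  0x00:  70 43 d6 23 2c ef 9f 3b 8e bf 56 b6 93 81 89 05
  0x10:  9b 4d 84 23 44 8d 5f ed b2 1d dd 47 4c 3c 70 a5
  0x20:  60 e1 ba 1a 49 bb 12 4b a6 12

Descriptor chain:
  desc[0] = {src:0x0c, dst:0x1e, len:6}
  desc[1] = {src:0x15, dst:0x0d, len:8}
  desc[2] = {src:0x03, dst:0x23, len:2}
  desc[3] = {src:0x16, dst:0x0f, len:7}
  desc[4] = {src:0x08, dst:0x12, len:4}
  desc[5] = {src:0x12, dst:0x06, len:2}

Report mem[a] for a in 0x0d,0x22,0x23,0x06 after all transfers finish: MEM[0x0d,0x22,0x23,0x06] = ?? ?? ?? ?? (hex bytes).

  after D0: wrote 6B at 0x1e = 938189059b4d
  after D1: wrote 8B at 0x0d = 8d5fedb21ddd474c
  after D2: wrote 2B at 0x23 = 232c
  after D3: wrote 7B at 0x0f = 5fedb21ddd474c
  after D4: wrote 4B at 0x12 = 8ebf56b6
  after D5: wrote 2B at 0x06 = 8ebf
query mem[0x0d]=0x8d, mem[0x22]=0x9b, mem[0x23]=0x23, mem[0x06]=0x8e

MEM[0x0d,0x22,0x23,0x06] = 8d 9b 23 8e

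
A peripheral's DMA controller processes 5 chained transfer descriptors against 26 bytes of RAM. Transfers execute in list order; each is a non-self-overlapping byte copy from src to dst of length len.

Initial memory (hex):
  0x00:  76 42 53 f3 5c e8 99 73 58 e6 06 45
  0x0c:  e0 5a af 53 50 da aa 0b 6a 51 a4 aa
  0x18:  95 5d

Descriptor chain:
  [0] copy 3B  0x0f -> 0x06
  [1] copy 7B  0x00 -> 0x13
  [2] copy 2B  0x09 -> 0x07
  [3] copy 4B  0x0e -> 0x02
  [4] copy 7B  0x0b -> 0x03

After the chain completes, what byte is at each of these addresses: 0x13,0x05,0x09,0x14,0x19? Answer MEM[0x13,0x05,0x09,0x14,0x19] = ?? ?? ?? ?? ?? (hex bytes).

MEM[0x13,0x05,0x09,0x14,0x19] = 76 5a da 42 53

  after D0: wrote 3B at 0x06 = 5350da
  after D1: wrote 7B at 0x13 = 764253f35ce853
  after D2: wrote 2B at 0x07 = e606
  after D3: wrote 4B at 0x02 = af5350da
  after D4: wrote 7B at 0x03 = 45e05aaf5350da
query mem[0x13]=0x76, mem[0x05]=0x5a, mem[0x09]=0xda, mem[0x14]=0x42, mem[0x19]=0x53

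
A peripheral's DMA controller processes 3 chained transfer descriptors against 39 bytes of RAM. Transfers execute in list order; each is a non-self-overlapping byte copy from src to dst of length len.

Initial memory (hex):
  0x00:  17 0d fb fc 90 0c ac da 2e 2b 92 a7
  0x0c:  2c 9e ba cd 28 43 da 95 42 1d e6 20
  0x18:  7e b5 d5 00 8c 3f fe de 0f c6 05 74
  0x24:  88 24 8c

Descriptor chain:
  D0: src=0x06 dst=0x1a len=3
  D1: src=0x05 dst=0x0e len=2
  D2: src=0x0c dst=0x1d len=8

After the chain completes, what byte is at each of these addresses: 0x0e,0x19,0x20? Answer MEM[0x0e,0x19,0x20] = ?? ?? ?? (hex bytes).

[0] 0x06->0x1a len=3 : ac da 2e
[1] 0x05->0x0e len=2 : 0c ac
[2] 0x0c->0x1d len=8 : 2c 9e 0c ac 28 43 da 95
query mem[0x0e]=0x0c, mem[0x19]=0xb5, mem[0x20]=0xac

MEM[0x0e,0x19,0x20] = 0c b5 ac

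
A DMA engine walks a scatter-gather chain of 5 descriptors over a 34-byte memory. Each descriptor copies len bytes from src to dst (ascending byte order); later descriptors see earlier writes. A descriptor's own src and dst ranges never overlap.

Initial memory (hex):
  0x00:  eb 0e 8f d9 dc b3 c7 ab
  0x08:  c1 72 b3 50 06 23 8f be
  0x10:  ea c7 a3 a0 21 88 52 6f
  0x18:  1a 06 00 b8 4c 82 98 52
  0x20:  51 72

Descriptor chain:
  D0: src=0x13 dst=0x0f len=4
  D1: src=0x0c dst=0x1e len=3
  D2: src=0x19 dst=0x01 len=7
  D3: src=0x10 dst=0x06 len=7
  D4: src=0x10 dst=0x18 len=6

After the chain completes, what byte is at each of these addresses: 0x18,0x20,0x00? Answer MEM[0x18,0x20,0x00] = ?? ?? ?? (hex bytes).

MEM[0x18,0x20,0x00] = 21 8f eb

[0] 0x13->0x0f len=4 : a0 21 88 52
[1] 0x0c->0x1e len=3 : 06 23 8f
[2] 0x19->0x01 len=7 : 06 00 b8 4c 82 06 23
[3] 0x10->0x06 len=7 : 21 88 52 a0 21 88 52
[4] 0x10->0x18 len=6 : 21 88 52 a0 21 88
query mem[0x18]=0x21, mem[0x20]=0x8f, mem[0x00]=0xeb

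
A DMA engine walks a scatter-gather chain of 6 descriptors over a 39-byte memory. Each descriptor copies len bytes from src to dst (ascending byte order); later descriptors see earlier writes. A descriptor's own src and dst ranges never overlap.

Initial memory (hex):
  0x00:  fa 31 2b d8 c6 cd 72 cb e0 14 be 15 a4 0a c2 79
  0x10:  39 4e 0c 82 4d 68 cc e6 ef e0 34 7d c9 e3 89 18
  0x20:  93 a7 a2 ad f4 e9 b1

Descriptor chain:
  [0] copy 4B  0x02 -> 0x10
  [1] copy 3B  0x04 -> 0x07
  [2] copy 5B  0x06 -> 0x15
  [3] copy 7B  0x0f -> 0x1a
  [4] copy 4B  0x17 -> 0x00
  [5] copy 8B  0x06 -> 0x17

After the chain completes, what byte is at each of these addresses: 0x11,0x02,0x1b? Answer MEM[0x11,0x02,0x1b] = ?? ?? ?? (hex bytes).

#0 dst[0x10+4] := {0x2b,0xd8,0xc6,0xcd}
#1 dst[0x07+3] := {0xc6,0xcd,0x72}
#2 dst[0x15+5] := {0x72,0xc6,0xcd,0x72,0xbe}
#3 dst[0x1a+7] := {0x79,0x2b,0xd8,0xc6,0xcd,0x4d,0x72}
#4 dst[0x00+4] := {0xcd,0x72,0xbe,0x79}
#5 dst[0x17+8] := {0x72,0xc6,0xcd,0x72,0xbe,0x15,0xa4,0x0a}
query mem[0x11]=0xd8, mem[0x02]=0xbe, mem[0x1b]=0xbe

MEM[0x11,0x02,0x1b] = d8 be be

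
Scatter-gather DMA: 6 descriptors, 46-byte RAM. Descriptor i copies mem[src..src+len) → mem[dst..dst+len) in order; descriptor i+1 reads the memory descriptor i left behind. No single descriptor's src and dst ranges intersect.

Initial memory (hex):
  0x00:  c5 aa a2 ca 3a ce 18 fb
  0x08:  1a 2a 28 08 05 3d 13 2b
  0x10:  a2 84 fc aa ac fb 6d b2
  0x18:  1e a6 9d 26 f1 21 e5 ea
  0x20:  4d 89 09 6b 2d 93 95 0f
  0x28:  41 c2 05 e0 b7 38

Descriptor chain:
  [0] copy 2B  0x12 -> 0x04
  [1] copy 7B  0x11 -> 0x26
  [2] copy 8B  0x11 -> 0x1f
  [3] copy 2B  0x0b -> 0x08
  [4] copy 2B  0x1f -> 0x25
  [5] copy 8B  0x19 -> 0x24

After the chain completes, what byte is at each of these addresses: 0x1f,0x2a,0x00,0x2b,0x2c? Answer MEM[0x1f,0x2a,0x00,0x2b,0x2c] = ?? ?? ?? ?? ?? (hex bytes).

MEM[0x1f,0x2a,0x00,0x2b,0x2c] = 84 84 c5 fc b2

#0 dst[0x04+2] := {0xfc,0xaa}
#1 dst[0x26+7] := {0x84,0xfc,0xaa,0xac,0xfb,0x6d,0xb2}
#2 dst[0x1f+8] := {0x84,0xfc,0xaa,0xac,0xfb,0x6d,0xb2,0x1e}
#3 dst[0x08+2] := {0x08,0x05}
#4 dst[0x25+2] := {0x84,0xfc}
#5 dst[0x24+8] := {0xa6,0x9d,0x26,0xf1,0x21,0xe5,0x84,0xfc}
query mem[0x1f]=0x84, mem[0x2a]=0x84, mem[0x00]=0xc5, mem[0x2b]=0xfc, mem[0x2c]=0xb2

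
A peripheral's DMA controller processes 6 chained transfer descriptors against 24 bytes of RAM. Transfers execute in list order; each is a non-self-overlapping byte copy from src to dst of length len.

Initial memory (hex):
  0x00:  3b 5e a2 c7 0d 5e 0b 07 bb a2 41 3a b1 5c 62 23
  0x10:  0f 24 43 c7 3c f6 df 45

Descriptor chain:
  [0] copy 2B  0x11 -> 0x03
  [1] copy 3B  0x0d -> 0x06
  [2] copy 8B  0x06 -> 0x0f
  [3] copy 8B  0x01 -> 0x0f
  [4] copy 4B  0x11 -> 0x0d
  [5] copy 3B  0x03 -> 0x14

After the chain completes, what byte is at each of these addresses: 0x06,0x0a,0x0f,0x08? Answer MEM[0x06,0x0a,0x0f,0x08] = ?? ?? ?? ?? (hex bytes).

MEM[0x06,0x0a,0x0f,0x08] = 5c 41 5e 23

D0: mem[0x03..0x04] <- [24 43]
D1: mem[0x06..0x08] <- [5c 62 23]
D2: mem[0x0f..0x16] <- [5c 62 23 a2 41 3a b1 5c]
D3: mem[0x0f..0x16] <- [5e a2 24 43 5e 5c 62 23]
D4: mem[0x0d..0x10] <- [24 43 5e 5c]
D5: mem[0x14..0x16] <- [24 43 5e]
query mem[0x06]=0x5c, mem[0x0a]=0x41, mem[0x0f]=0x5e, mem[0x08]=0x23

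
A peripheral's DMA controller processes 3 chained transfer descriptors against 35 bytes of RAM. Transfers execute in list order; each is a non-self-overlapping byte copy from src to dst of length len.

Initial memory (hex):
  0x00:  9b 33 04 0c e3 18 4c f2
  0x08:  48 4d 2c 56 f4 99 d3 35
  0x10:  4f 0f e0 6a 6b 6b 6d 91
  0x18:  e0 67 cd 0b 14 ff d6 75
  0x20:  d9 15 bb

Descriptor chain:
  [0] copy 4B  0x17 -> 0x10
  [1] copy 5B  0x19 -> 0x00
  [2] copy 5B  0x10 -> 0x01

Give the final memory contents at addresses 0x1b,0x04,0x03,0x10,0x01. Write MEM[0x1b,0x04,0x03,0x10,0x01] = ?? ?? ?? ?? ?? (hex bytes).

  after D0: wrote 4B at 0x10 = 91e067cd
  after D1: wrote 5B at 0x00 = 67cd0b14ff
  after D2: wrote 5B at 0x01 = 91e067cd6b
query mem[0x1b]=0x0b, mem[0x04]=0xcd, mem[0x03]=0x67, mem[0x10]=0x91, mem[0x01]=0x91

MEM[0x1b,0x04,0x03,0x10,0x01] = 0b cd 67 91 91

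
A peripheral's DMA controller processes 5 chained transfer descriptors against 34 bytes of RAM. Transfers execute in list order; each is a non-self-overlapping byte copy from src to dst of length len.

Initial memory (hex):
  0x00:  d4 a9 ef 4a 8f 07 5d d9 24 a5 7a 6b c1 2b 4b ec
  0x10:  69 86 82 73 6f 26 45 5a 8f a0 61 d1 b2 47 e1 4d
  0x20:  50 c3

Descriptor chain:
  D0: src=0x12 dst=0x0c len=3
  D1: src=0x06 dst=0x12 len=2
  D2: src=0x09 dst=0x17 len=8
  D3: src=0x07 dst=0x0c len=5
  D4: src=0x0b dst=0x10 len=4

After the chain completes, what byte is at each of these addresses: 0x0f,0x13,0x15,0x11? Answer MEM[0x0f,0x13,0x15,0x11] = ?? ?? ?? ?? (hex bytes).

MEM[0x0f,0x13,0x15,0x11] = 7a a5 26 d9

D0: mem[0x0c..0x0e] <- [82 73 6f]
D1: mem[0x12..0x13] <- [5d d9]
D2: mem[0x17..0x1e] <- [a5 7a 6b 82 73 6f ec 69]
D3: mem[0x0c..0x10] <- [d9 24 a5 7a 6b]
D4: mem[0x10..0x13] <- [6b d9 24 a5]
query mem[0x0f]=0x7a, mem[0x13]=0xa5, mem[0x15]=0x26, mem[0x11]=0xd9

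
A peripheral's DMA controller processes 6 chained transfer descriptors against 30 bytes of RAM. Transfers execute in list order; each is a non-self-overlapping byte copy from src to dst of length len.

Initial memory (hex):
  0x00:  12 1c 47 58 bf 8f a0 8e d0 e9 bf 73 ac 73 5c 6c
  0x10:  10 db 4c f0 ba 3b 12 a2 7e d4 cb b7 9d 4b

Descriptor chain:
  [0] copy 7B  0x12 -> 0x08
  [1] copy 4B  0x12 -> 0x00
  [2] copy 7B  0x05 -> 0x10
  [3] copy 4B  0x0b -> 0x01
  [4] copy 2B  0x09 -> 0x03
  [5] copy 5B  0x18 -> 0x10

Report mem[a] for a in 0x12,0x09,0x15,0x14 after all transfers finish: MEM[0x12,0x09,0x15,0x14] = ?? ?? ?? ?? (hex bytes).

MEM[0x12,0x09,0x15,0x14] = cb f0 ba 9d

D0: mem[0x08..0x0e] <- [4c f0 ba 3b 12 a2 7e]
D1: mem[0x00..0x03] <- [4c f0 ba 3b]
D2: mem[0x10..0x16] <- [8f a0 8e 4c f0 ba 3b]
D3: mem[0x01..0x04] <- [3b 12 a2 7e]
D4: mem[0x03..0x04] <- [f0 ba]
D5: mem[0x10..0x14] <- [7e d4 cb b7 9d]
query mem[0x12]=0xcb, mem[0x09]=0xf0, mem[0x15]=0xba, mem[0x14]=0x9d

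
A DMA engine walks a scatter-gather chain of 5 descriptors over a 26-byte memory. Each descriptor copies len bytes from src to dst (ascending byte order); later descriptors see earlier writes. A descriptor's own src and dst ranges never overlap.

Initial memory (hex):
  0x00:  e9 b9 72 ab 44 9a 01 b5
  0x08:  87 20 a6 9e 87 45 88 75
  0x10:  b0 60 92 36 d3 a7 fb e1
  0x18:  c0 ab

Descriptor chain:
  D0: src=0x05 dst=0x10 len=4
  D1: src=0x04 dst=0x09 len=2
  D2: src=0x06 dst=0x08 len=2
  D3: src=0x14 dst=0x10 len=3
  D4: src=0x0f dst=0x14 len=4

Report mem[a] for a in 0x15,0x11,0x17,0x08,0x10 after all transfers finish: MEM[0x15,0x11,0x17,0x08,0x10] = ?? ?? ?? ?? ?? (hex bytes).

MEM[0x15,0x11,0x17,0x08,0x10] = d3 a7 fb 01 d3

#0 dst[0x10+4] := {0x9a,0x01,0xb5,0x87}
#1 dst[0x09+2] := {0x44,0x9a}
#2 dst[0x08+2] := {0x01,0xb5}
#3 dst[0x10+3] := {0xd3,0xa7,0xfb}
#4 dst[0x14+4] := {0x75,0xd3,0xa7,0xfb}
query mem[0x15]=0xd3, mem[0x11]=0xa7, mem[0x17]=0xfb, mem[0x08]=0x01, mem[0x10]=0xd3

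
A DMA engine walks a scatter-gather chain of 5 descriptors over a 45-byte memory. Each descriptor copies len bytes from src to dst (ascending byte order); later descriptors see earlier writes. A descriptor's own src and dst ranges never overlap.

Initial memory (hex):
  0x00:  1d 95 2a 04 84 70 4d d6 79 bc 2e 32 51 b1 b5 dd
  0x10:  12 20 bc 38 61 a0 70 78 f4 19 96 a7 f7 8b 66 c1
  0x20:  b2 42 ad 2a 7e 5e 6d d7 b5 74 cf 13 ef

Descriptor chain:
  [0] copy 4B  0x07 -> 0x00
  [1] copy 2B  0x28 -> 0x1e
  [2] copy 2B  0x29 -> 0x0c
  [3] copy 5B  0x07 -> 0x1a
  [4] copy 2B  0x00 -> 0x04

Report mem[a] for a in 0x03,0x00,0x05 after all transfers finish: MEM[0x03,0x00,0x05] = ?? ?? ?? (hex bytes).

D0: mem[0x00..0x03] <- [d6 79 bc 2e]
D1: mem[0x1e..0x1f] <- [b5 74]
D2: mem[0x0c..0x0d] <- [74 cf]
D3: mem[0x1a..0x1e] <- [d6 79 bc 2e 32]
D4: mem[0x04..0x05] <- [d6 79]
query mem[0x03]=0x2e, mem[0x00]=0xd6, mem[0x05]=0x79

MEM[0x03,0x00,0x05] = 2e d6 79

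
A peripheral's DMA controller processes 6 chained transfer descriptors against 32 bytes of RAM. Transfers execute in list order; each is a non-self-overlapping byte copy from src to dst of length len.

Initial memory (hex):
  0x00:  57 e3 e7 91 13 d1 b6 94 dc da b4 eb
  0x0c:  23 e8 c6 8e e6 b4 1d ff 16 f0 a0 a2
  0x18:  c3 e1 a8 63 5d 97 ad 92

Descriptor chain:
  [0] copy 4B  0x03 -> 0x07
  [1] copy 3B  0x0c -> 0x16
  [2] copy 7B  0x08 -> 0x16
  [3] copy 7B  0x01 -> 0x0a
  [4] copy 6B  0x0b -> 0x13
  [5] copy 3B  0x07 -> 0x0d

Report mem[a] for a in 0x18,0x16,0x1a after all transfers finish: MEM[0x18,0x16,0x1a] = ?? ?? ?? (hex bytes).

[0] 0x03->0x07 len=4 : 91 13 d1 b6
[1] 0x0c->0x16 len=3 : 23 e8 c6
[2] 0x08->0x16 len=7 : 13 d1 b6 eb 23 e8 c6
[3] 0x01->0x0a len=7 : e3 e7 91 13 d1 b6 91
[4] 0x0b->0x13 len=6 : e7 91 13 d1 b6 91
[5] 0x07->0x0d len=3 : 91 13 d1
query mem[0x18]=0x91, mem[0x16]=0xd1, mem[0x1a]=0x23

MEM[0x18,0x16,0x1a] = 91 d1 23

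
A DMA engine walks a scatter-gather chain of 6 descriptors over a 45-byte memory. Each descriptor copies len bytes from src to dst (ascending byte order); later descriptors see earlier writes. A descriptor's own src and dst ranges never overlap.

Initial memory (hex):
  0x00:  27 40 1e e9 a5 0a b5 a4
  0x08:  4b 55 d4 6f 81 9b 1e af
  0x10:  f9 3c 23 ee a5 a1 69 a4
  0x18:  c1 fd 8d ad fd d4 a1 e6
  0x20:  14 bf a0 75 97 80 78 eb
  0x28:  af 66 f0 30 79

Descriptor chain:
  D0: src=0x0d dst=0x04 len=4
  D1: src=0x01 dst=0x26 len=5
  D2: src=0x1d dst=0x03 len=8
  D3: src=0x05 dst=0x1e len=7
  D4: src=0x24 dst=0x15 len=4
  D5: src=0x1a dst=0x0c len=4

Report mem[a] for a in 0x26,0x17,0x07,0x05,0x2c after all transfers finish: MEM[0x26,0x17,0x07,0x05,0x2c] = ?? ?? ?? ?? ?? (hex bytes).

MEM[0x26,0x17,0x07,0x05,0x2c] = 40 40 bf e6 79

[0] 0x0d->0x04 len=4 : 9b 1e af f9
[1] 0x01->0x26 len=5 : 40 1e e9 9b 1e
[2] 0x1d->0x03 len=8 : d4 a1 e6 14 bf a0 75 97
[3] 0x05->0x1e len=7 : e6 14 bf a0 75 97 6f
[4] 0x24->0x15 len=4 : 6f 80 40 1e
[5] 0x1a->0x0c len=4 : 8d ad fd d4
query mem[0x26]=0x40, mem[0x17]=0x40, mem[0x07]=0xbf, mem[0x05]=0xe6, mem[0x2c]=0x79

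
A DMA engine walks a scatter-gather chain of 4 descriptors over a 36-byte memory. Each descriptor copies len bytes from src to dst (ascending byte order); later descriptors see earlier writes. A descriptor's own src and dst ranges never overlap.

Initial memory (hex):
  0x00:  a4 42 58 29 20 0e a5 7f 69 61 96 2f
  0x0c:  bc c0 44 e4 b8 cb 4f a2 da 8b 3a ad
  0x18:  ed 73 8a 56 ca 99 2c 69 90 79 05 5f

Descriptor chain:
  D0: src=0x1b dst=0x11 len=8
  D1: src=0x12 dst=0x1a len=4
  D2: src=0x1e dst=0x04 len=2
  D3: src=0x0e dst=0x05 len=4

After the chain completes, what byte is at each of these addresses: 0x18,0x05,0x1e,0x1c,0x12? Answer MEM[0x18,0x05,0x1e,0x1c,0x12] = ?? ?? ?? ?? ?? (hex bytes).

D0: mem[0x11..0x18] <- [56 ca 99 2c 69 90 79 05]
D1: mem[0x1a..0x1d] <- [ca 99 2c 69]
D2: mem[0x04..0x05] <- [2c 69]
D3: mem[0x05..0x08] <- [44 e4 b8 56]
query mem[0x18]=0x05, mem[0x05]=0x44, mem[0x1e]=0x2c, mem[0x1c]=0x2c, mem[0x12]=0xca

MEM[0x18,0x05,0x1e,0x1c,0x12] = 05 44 2c 2c ca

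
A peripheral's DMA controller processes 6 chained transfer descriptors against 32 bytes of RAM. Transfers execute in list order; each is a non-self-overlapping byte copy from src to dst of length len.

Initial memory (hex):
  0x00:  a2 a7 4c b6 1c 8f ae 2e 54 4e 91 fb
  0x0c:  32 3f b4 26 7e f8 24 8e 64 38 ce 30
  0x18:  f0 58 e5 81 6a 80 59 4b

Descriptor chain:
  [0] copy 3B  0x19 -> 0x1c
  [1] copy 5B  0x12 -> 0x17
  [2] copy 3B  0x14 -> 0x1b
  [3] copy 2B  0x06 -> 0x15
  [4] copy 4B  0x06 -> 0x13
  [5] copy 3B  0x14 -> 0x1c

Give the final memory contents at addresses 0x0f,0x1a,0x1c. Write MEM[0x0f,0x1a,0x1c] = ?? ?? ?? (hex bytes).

[0] 0x19->0x1c len=3 : 58 e5 81
[1] 0x12->0x17 len=5 : 24 8e 64 38 ce
[2] 0x14->0x1b len=3 : 64 38 ce
[3] 0x06->0x15 len=2 : ae 2e
[4] 0x06->0x13 len=4 : ae 2e 54 4e
[5] 0x14->0x1c len=3 : 2e 54 4e
query mem[0x0f]=0x26, mem[0x1a]=0x38, mem[0x1c]=0x2e

MEM[0x0f,0x1a,0x1c] = 26 38 2e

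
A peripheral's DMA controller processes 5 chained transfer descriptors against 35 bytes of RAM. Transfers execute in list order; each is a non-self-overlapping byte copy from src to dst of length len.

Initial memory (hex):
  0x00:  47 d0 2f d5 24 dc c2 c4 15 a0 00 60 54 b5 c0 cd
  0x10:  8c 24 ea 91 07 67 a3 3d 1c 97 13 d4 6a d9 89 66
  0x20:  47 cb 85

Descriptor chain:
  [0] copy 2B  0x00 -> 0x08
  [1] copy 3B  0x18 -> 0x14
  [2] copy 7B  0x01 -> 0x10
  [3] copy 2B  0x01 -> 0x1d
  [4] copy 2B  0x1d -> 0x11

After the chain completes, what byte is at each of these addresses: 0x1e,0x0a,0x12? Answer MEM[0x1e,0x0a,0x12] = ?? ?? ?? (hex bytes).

MEM[0x1e,0x0a,0x12] = 2f 00 2f

[0] 0x00->0x08 len=2 : 47 d0
[1] 0x18->0x14 len=3 : 1c 97 13
[2] 0x01->0x10 len=7 : d0 2f d5 24 dc c2 c4
[3] 0x01->0x1d len=2 : d0 2f
[4] 0x1d->0x11 len=2 : d0 2f
query mem[0x1e]=0x2f, mem[0x0a]=0x00, mem[0x12]=0x2f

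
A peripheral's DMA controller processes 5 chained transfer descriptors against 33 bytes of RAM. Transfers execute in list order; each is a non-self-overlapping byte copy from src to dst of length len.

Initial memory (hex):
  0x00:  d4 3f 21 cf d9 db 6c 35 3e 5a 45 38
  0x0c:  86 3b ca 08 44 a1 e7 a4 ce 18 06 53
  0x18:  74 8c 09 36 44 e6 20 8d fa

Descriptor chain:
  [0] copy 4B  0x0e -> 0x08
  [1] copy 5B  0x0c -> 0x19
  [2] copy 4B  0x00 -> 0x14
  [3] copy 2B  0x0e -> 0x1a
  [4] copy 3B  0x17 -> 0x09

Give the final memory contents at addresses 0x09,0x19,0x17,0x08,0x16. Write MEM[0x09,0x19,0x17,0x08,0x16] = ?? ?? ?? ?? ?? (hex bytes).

#0 dst[0x08+4] := {0xca,0x08,0x44,0xa1}
#1 dst[0x19+5] := {0x86,0x3b,0xca,0x08,0x44}
#2 dst[0x14+4] := {0xd4,0x3f,0x21,0xcf}
#3 dst[0x1a+2] := {0xca,0x08}
#4 dst[0x09+3] := {0xcf,0x74,0x86}
query mem[0x09]=0xcf, mem[0x19]=0x86, mem[0x17]=0xcf, mem[0x08]=0xca, mem[0x16]=0x21

MEM[0x09,0x19,0x17,0x08,0x16] = cf 86 cf ca 21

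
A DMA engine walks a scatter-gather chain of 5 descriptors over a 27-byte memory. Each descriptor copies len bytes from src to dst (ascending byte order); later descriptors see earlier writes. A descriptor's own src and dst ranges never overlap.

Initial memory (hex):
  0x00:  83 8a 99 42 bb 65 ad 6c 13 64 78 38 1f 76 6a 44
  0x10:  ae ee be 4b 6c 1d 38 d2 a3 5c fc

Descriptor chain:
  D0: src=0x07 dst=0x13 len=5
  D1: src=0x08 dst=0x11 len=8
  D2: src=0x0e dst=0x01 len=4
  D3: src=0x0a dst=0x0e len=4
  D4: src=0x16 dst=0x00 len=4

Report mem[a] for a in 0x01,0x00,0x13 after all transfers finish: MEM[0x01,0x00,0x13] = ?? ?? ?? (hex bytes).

#0 dst[0x13+5] := {0x6c,0x13,0x64,0x78,0x38}
#1 dst[0x11+8] := {0x13,0x64,0x78,0x38,0x1f,0x76,0x6a,0x44}
#2 dst[0x01+4] := {0x6a,0x44,0xae,0x13}
#3 dst[0x0e+4] := {0x78,0x38,0x1f,0x76}
#4 dst[0x00+4] := {0x76,0x6a,0x44,0x5c}
query mem[0x01]=0x6a, mem[0x00]=0x76, mem[0x13]=0x78

MEM[0x01,0x00,0x13] = 6a 76 78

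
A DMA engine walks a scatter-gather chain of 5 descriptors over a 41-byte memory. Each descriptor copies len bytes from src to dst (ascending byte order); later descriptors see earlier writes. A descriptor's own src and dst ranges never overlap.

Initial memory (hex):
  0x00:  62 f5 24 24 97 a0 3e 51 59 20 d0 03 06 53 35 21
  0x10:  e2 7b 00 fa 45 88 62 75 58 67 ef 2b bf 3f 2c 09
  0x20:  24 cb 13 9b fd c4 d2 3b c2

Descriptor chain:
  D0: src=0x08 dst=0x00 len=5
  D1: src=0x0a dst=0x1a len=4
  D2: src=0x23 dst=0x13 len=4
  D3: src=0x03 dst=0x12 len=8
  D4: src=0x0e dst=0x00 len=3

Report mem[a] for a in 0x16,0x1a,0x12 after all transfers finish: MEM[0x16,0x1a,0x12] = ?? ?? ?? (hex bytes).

MEM[0x16,0x1a,0x12] = 51 d0 03

D0: mem[0x00..0x04] <- [59 20 d0 03 06]
D1: mem[0x1a..0x1d] <- [d0 03 06 53]
D2: mem[0x13..0x16] <- [9b fd c4 d2]
D3: mem[0x12..0x19] <- [03 06 a0 3e 51 59 20 d0]
D4: mem[0x00..0x02] <- [35 21 e2]
query mem[0x16]=0x51, mem[0x1a]=0xd0, mem[0x12]=0x03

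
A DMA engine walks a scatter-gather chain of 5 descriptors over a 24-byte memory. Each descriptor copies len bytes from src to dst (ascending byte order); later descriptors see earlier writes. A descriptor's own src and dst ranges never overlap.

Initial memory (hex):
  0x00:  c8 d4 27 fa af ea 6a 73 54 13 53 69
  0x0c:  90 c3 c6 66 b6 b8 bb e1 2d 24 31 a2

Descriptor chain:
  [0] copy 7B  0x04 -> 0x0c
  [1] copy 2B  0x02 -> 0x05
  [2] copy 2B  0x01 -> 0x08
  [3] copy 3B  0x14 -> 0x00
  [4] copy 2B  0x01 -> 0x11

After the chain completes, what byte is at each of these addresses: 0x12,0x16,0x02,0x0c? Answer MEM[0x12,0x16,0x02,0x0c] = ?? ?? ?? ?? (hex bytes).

MEM[0x12,0x16,0x02,0x0c] = 31 31 31 af

#0 dst[0x0c+7] := {0xaf,0xea,0x6a,0x73,0x54,0x13,0x53}
#1 dst[0x05+2] := {0x27,0xfa}
#2 dst[0x08+2] := {0xd4,0x27}
#3 dst[0x00+3] := {0x2d,0x24,0x31}
#4 dst[0x11+2] := {0x24,0x31}
query mem[0x12]=0x31, mem[0x16]=0x31, mem[0x02]=0x31, mem[0x0c]=0xaf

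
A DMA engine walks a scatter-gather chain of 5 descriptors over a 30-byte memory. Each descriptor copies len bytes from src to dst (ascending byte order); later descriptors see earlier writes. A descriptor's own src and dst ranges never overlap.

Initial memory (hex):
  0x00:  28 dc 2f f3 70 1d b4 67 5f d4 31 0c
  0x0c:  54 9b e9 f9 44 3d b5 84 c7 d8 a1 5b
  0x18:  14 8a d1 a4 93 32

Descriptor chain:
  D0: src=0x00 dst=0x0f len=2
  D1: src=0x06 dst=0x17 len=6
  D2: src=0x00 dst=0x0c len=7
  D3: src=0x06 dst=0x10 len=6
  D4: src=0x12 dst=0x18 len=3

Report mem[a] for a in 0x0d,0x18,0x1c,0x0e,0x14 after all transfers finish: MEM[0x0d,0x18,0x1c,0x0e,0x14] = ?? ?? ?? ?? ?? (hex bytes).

#0 dst[0x0f+2] := {0x28,0xdc}
#1 dst[0x17+6] := {0xb4,0x67,0x5f,0xd4,0x31,0x0c}
#2 dst[0x0c+7] := {0x28,0xdc,0x2f,0xf3,0x70,0x1d,0xb4}
#3 dst[0x10+6] := {0xb4,0x67,0x5f,0xd4,0x31,0x0c}
#4 dst[0x18+3] := {0x5f,0xd4,0x31}
query mem[0x0d]=0xdc, mem[0x18]=0x5f, mem[0x1c]=0x0c, mem[0x0e]=0x2f, mem[0x14]=0x31

MEM[0x0d,0x18,0x1c,0x0e,0x14] = dc 5f 0c 2f 31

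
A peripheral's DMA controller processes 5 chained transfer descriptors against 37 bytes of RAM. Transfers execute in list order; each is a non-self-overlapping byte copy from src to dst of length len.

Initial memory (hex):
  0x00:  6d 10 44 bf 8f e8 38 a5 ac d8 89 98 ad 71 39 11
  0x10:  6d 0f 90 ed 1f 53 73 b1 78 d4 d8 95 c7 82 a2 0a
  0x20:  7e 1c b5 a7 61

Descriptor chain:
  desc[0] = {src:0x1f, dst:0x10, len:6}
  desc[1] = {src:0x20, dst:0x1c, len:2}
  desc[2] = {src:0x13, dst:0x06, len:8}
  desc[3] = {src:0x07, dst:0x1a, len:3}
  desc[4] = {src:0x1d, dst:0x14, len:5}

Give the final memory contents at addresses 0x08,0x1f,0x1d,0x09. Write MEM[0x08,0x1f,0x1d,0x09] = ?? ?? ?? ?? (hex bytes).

[0] 0x1f->0x10 len=6 : 0a 7e 1c b5 a7 61
[1] 0x20->0x1c len=2 : 7e 1c
[2] 0x13->0x06 len=8 : b5 a7 61 73 b1 78 d4 d8
[3] 0x07->0x1a len=3 : a7 61 73
[4] 0x1d->0x14 len=5 : 1c a2 0a 7e 1c
query mem[0x08]=0x61, mem[0x1f]=0x0a, mem[0x1d]=0x1c, mem[0x09]=0x73

MEM[0x08,0x1f,0x1d,0x09] = 61 0a 1c 73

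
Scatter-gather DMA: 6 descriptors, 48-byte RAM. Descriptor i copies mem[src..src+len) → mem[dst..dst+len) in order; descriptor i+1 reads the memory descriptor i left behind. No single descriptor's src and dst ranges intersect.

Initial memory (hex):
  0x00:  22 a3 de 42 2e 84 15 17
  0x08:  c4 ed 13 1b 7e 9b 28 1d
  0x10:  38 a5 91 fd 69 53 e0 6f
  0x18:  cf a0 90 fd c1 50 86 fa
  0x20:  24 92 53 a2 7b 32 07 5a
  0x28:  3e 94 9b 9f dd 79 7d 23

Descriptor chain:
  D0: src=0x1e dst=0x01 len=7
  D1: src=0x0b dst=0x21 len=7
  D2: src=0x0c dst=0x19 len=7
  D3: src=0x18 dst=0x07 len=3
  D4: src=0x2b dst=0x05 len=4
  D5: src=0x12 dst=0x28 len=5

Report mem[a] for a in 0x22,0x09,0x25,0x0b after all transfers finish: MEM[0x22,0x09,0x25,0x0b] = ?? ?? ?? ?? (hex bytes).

MEM[0x22,0x09,0x25,0x0b] = 7e 9b 1d 1b

#0 dst[0x01+7] := {0x86,0xfa,0x24,0x92,0x53,0xa2,0x7b}
#1 dst[0x21+7] := {0x1b,0x7e,0x9b,0x28,0x1d,0x38,0xa5}
#2 dst[0x19+7] := {0x7e,0x9b,0x28,0x1d,0x38,0xa5,0x91}
#3 dst[0x07+3] := {0xcf,0x7e,0x9b}
#4 dst[0x05+4] := {0x9f,0xdd,0x79,0x7d}
#5 dst[0x28+5] := {0x91,0xfd,0x69,0x53,0xe0}
query mem[0x22]=0x7e, mem[0x09]=0x9b, mem[0x25]=0x1d, mem[0x0b]=0x1b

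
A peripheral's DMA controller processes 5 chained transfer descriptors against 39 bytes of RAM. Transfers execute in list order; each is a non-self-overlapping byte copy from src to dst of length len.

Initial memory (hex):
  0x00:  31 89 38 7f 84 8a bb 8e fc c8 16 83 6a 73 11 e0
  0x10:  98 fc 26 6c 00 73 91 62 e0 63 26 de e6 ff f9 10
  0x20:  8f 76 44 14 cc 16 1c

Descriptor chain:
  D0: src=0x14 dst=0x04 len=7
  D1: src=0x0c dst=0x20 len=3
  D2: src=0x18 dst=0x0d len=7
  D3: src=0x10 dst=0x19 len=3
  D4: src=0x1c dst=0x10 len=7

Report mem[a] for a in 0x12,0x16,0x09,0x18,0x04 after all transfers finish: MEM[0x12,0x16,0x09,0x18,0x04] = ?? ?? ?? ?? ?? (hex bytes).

MEM[0x12,0x16,0x09,0x18,0x04] = f9 11 63 e0 00

#0 dst[0x04+7] := {0x00,0x73,0x91,0x62,0xe0,0x63,0x26}
#1 dst[0x20+3] := {0x6a,0x73,0x11}
#2 dst[0x0d+7] := {0xe0,0x63,0x26,0xde,0xe6,0xff,0xf9}
#3 dst[0x19+3] := {0xde,0xe6,0xff}
#4 dst[0x10+7] := {0xe6,0xff,0xf9,0x10,0x6a,0x73,0x11}
query mem[0x12]=0xf9, mem[0x16]=0x11, mem[0x09]=0x63, mem[0x18]=0xe0, mem[0x04]=0x00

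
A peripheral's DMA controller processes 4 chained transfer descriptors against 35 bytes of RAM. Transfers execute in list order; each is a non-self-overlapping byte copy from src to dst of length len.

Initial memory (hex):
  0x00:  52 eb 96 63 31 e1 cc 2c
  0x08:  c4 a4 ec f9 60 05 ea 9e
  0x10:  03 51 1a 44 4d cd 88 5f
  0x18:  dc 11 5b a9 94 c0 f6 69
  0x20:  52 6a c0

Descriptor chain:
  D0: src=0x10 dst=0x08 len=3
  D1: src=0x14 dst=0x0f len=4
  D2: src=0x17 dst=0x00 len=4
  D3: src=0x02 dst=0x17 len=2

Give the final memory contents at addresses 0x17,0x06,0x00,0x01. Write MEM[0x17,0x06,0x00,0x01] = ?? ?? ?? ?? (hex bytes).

MEM[0x17,0x06,0x00,0x01] = 11 cc 5f dc

  after D0: wrote 3B at 0x08 = 03511a
  after D1: wrote 4B at 0x0f = 4dcd885f
  after D2: wrote 4B at 0x00 = 5fdc115b
  after D3: wrote 2B at 0x17 = 115b
query mem[0x17]=0x11, mem[0x06]=0xcc, mem[0x00]=0x5f, mem[0x01]=0xdc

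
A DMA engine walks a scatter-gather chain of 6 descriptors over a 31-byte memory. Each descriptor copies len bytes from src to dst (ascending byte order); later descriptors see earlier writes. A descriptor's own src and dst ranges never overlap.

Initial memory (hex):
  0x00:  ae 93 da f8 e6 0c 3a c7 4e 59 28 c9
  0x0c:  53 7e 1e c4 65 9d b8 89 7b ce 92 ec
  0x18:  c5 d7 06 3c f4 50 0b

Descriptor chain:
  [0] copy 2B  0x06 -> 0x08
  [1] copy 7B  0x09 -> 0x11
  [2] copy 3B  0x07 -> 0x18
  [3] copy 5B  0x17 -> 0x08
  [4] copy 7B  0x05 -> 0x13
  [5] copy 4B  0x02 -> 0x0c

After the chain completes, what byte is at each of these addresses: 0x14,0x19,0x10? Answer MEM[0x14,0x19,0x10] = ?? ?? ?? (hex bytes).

MEM[0x14,0x19,0x10] = 3a c7 65

  after D0: wrote 2B at 0x08 = 3ac7
  after D1: wrote 7B at 0x11 = c728c9537e1ec4
  after D2: wrote 3B at 0x18 = c73ac7
  after D3: wrote 5B at 0x08 = c4c73ac73c
  after D4: wrote 7B at 0x13 = 0c3ac7c4c73ac7
  after D5: wrote 4B at 0x0c = daf8e60c
query mem[0x14]=0x3a, mem[0x19]=0xc7, mem[0x10]=0x65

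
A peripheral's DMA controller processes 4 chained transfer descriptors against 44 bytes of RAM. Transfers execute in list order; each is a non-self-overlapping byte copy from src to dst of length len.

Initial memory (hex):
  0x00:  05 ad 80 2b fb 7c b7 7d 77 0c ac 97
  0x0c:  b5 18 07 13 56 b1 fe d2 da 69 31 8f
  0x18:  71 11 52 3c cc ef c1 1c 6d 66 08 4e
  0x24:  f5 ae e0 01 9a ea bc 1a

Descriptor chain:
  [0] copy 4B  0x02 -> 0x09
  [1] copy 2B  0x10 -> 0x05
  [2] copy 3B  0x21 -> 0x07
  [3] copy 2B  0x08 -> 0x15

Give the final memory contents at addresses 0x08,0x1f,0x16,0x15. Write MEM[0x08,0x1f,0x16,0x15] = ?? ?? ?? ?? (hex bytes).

  after D0: wrote 4B at 0x09 = 802bfb7c
  after D1: wrote 2B at 0x05 = 56b1
  after D2: wrote 3B at 0x07 = 66084e
  after D3: wrote 2B at 0x15 = 084e
query mem[0x08]=0x08, mem[0x1f]=0x1c, mem[0x16]=0x4e, mem[0x15]=0x08

MEM[0x08,0x1f,0x16,0x15] = 08 1c 4e 08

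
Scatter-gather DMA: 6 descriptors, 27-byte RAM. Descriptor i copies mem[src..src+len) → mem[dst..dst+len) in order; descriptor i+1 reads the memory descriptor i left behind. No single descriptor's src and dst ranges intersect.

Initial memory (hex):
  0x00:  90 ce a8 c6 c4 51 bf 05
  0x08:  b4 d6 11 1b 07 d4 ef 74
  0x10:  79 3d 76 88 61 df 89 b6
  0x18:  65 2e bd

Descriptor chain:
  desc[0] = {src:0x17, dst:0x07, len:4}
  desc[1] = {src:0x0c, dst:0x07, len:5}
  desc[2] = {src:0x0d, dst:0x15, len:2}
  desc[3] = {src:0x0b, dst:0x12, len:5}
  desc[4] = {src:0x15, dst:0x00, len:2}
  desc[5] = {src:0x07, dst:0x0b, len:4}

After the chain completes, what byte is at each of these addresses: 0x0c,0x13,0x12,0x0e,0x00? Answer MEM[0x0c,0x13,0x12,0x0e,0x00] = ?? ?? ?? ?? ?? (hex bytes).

D0: mem[0x07..0x0a] <- [b6 65 2e bd]
D1: mem[0x07..0x0b] <- [07 d4 ef 74 79]
D2: mem[0x15..0x16] <- [d4 ef]
D3: mem[0x12..0x16] <- [79 07 d4 ef 74]
D4: mem[0x00..0x01] <- [ef 74]
D5: mem[0x0b..0x0e] <- [07 d4 ef 74]
query mem[0x0c]=0xd4, mem[0x13]=0x07, mem[0x12]=0x79, mem[0x0e]=0x74, mem[0x00]=0xef

MEM[0x0c,0x13,0x12,0x0e,0x00] = d4 07 79 74 ef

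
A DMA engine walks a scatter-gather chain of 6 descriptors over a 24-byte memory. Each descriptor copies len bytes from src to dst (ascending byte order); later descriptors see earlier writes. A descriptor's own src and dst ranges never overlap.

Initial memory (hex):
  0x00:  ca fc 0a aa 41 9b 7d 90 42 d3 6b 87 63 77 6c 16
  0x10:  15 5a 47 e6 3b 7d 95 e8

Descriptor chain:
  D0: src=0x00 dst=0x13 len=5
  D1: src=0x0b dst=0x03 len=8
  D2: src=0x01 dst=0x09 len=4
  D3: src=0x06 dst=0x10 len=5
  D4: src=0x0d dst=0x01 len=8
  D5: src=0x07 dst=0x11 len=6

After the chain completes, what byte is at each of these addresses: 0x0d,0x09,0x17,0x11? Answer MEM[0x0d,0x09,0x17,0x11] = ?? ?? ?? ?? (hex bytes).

MEM[0x0d,0x09,0x17,0x11] = 77 fc 41 fc

D0: mem[0x13..0x17] <- [ca fc 0a aa 41]
D1: mem[0x03..0x0a] <- [87 63 77 6c 16 15 5a 47]
D2: mem[0x09..0x0c] <- [fc 0a 87 63]
D3: mem[0x10..0x14] <- [6c 16 15 fc 0a]
D4: mem[0x01..0x08] <- [77 6c 16 6c 16 15 fc 0a]
D5: mem[0x11..0x16] <- [fc 0a fc 0a 87 63]
query mem[0x0d]=0x77, mem[0x09]=0xfc, mem[0x17]=0x41, mem[0x11]=0xfc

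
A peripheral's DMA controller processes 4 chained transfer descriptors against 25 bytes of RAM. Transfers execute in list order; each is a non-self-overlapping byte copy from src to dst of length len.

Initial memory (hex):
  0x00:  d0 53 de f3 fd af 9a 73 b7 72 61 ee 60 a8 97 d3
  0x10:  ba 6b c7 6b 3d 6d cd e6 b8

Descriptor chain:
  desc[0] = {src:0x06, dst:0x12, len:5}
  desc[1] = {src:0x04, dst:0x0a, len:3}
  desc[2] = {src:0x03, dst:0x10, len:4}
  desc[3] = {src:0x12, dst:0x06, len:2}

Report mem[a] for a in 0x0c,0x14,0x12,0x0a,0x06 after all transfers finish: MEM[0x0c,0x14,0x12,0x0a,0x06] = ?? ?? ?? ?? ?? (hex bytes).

  after D0: wrote 5B at 0x12 = 9a73b77261
  after D1: wrote 3B at 0x0a = fdaf9a
  after D2: wrote 4B at 0x10 = f3fdaf9a
  after D3: wrote 2B at 0x06 = af9a
query mem[0x0c]=0x9a, mem[0x14]=0xb7, mem[0x12]=0xaf, mem[0x0a]=0xfd, mem[0x06]=0xaf

MEM[0x0c,0x14,0x12,0x0a,0x06] = 9a b7 af fd af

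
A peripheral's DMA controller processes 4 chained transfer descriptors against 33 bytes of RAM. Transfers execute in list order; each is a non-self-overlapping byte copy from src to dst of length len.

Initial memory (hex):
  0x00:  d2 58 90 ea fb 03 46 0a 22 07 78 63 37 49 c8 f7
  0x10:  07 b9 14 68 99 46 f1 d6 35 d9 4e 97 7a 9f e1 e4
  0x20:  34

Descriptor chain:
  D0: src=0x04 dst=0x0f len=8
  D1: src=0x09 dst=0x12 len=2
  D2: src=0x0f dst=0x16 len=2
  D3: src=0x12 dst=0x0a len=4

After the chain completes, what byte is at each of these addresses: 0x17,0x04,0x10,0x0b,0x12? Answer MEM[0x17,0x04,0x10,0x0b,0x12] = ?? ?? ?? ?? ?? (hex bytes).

[0] 0x04->0x0f len=8 : fb 03 46 0a 22 07 78 63
[1] 0x09->0x12 len=2 : 07 78
[2] 0x0f->0x16 len=2 : fb 03
[3] 0x12->0x0a len=4 : 07 78 07 78
query mem[0x17]=0x03, mem[0x04]=0xfb, mem[0x10]=0x03, mem[0x0b]=0x78, mem[0x12]=0x07

MEM[0x17,0x04,0x10,0x0b,0x12] = 03 fb 03 78 07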